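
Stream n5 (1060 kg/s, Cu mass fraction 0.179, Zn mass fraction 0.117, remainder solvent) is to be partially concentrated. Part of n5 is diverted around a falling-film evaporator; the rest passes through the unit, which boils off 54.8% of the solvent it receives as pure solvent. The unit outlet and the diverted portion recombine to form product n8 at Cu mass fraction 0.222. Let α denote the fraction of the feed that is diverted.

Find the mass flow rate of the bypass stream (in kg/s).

527.8 kg/s

All 1060×0.179 = 189.74 kg/s of Cu reaches n8, so n8 = 189.74/0.222 = 854.68 kg/s and vapour = 205.32 kg/s.
The evaporator receives (1−α)·1060 of feed at 0.704 solvent and removes 0.548 of that solvent:
0.548×0.704×(1−α)×1060 = 205.32
(1−α) = 205.32/408.94 = 0.5021;  α = 0.4979.
Bypass flow = 0.4979×1060 = 527.81 kg/s.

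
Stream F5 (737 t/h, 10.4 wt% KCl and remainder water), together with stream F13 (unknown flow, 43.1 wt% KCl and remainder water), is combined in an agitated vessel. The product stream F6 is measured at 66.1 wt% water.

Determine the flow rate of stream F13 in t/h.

1883 t/h

Let F13 be the unknown flow. Total out = 737 + F13.
water balance: 660.35 + 0.569·F13 = 0.661·(737 + F13)
(0.569 − 0.661)·F13 = 0.661×737 − 660.35 = -173.19
F13 = -173.19 / -0.092 = 1882.6 t/h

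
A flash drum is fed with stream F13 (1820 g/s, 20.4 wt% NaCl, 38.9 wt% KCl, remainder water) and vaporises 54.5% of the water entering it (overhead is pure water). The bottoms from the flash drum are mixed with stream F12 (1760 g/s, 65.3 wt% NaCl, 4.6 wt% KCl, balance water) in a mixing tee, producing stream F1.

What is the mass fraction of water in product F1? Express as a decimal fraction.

Vapour removed = 0.545×0.407×1820 = 403.7 g/s; concentrate = 1416.3 g/s.
water reaching the mixer = 337.04 (from concentrate) + 1760×0.301 = 866.8 g/s.
Product flow = 1416.3 + 1760 = 3176.3 g/s; water fraction = 0.273.

0.273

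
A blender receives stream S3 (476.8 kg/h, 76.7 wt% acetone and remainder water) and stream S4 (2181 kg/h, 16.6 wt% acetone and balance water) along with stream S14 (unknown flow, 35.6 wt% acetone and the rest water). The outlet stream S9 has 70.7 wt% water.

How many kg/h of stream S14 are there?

809.3 kg/h

Let S14 be the unknown flow. Total out = 2657.8 + S14.
water balance: 1930 + 0.644·S14 = 0.707·(2657.8 + S14)
(0.644 − 0.707)·S14 = 0.707×2657.8 − 1930 = -50.984
S14 = -50.984 / -0.063 = 809.27 kg/h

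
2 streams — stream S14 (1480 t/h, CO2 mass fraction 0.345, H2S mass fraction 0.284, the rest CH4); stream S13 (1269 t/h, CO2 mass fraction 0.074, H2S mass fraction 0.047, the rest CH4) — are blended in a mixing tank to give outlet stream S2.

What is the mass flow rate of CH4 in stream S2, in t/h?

CH4 out = CH4 in = 1480×0.371 + 1269×0.879 = 1664.5 t/h.

1665 t/h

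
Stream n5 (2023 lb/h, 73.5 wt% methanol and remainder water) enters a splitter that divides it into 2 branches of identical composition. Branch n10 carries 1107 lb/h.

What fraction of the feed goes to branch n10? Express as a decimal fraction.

0.547

Fraction to n10 = 1107/2023 = 0.5472.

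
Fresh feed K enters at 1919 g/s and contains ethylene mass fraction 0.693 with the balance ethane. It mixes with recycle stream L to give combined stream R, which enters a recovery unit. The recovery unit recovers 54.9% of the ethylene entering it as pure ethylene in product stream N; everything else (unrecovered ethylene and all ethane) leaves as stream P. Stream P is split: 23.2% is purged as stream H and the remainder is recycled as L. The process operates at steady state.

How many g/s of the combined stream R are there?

4574 g/s

ethane enters only via K and leaves only via the purge: 1919×0.307 = 0.232×(ethane in P), and the recovery unit passes all ethane, so ethane in R = ethane in P = 2539.4 g/s.
ethylene in R: m_A = 1919×0.693 + (1−0.232)·(1−0.549)·m_A, so m_A = 1329.9/0.6536 = 2034.6 g/s.
R = 2034.6 + 2539.4 = 4573.9 g/s.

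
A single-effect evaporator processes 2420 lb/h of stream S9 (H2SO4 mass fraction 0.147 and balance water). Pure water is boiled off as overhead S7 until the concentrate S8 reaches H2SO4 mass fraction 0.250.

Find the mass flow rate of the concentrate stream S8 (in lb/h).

H2SO4 is conserved: 2420×0.147 = 355.74 lb/h all reports to the concentrate.
Concentrate = 355.74/(target fraction) = 1423 lb/h.

1423 lb/h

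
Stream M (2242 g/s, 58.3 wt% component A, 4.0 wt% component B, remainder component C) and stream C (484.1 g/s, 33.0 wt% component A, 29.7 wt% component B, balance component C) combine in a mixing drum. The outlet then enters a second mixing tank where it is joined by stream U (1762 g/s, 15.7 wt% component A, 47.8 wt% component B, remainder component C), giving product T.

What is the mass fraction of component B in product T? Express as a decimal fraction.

0.2397

Overall, product flow = 4488.1 g/s.
component B in = 2242×0.040 + 484.1×0.297 + 1762×0.478 = 1075.7 g/s.
component B fraction in T = 0.2397.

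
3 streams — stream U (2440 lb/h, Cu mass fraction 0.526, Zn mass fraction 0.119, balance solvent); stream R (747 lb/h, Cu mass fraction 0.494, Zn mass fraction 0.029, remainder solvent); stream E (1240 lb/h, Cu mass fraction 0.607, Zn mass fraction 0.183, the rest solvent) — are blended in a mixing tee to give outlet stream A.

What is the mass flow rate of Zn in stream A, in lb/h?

Zn out = Zn in = 2440×0.119 + 747×0.029 + 1240×0.183 = 538.94 lb/h.

538.9 lb/h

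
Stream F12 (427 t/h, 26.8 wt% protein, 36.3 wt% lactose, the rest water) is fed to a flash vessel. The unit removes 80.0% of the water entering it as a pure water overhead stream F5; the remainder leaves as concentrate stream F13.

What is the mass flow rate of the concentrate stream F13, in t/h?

300.9 t/h

water entering = 427×0.369 = 157.56 t/h; overhead removed = 0.800×157.56 = 126.05 t/h.
Concentrate = 427 − 126.05 = 300.95 t/h.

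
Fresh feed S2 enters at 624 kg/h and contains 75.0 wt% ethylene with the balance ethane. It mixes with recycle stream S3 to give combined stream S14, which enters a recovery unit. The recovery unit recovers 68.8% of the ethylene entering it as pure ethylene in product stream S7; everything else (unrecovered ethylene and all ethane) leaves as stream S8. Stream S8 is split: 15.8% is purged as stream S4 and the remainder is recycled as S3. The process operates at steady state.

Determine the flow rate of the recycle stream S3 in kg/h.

998.1 kg/h

ethane enters only via S2 and leaves only via the purge: 624×0.250 = 0.158×(ethane in S8), and the recovery unit passes all ethane, so ethane in S14 = ethane in S8 = 987.34 kg/h.
ethylene in S14: m_A = 624×0.750 + (1−0.158)·(1−0.688)·m_A, so m_A = 468/0.7373 = 634.75 kg/h.
S8 = (1−0.688)×634.75 + 987.34 = 1185.4 kg/h.
Recycle S3 = (1−0.158)×1185.4 = 998.09 kg/h.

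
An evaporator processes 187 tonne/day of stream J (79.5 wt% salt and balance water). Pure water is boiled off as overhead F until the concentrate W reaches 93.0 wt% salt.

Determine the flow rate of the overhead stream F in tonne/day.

27.15 tonne/day

salt is conserved: 187×0.795 = 148.67 tonne/day all reports to the concentrate.
Concentrate = 148.67/(target fraction) = 159.85 tonne/day.
Overhead = 187 − 159.85 = 27.145 tonne/day.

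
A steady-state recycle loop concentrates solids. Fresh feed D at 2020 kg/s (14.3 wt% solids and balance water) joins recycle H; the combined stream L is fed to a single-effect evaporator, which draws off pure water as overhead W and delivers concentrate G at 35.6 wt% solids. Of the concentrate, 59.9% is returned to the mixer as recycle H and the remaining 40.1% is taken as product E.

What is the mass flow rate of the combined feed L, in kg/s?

Overall solids balance (none leaves overhead): solids in fresh feed = solids in product, i.e. 2020×0.143 = (1−0.599)·G·0.356.
G = 288.86/(0.356×0.401) = 2023.5 kg/s.
Recycle H = 0.599×2023.5 = 1212 kg/s.
Combined feed L = 2020 + 1212 = 3232 kg/s.

3232 kg/s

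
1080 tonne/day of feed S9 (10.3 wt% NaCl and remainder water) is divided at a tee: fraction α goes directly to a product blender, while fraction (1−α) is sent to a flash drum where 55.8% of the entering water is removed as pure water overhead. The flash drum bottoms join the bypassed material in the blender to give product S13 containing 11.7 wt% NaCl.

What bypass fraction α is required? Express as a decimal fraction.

0.761

All 1080×0.103 = 111.24 tonne/day of NaCl reaches S13, so S13 = 111.24/0.117 = 950.77 tonne/day and vapour = 129.23 tonne/day.
The evaporator receives (1−α)·1080 of feed at 0.897 water and removes 0.558 of that water:
0.558×0.897×(1−α)×1080 = 129.23
(1−α) = 129.23/540.57 = 0.2391;  α = 0.7609.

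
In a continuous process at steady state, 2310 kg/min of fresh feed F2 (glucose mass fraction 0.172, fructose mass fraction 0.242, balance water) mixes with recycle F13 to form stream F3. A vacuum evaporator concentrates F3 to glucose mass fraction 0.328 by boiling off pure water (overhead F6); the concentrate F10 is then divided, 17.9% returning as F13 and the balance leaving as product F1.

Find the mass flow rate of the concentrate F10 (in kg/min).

Overall glucose balance (none leaves overhead): glucose in fresh feed = glucose in product, i.e. 2310×0.172 = (1−0.179)·F10·0.328.
F10 = 397.32/(0.328×0.821) = 1475.4 kg/min.

1475 kg/min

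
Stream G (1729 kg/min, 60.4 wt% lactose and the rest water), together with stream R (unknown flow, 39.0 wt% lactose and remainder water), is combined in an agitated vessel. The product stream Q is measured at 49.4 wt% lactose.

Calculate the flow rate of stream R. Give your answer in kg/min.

1829 kg/min

Let R be the unknown flow. Total out = 1729 + R.
lactose balance: 1044.3 + 0.390·R = 0.494·(1729 + R)
(0.390 − 0.494)·R = 0.494×1729 − 1044.3 = -190.19
R = -190.19 / -0.104 = 1828.8 kg/min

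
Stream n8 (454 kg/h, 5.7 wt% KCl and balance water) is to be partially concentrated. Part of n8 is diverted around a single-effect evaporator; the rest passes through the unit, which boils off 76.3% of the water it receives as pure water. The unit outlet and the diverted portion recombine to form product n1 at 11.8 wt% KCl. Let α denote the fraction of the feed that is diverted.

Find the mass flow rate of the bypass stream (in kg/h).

127.8 kg/h

All 454×0.057 = 25.878 kg/h of KCl reaches n1, so n1 = 25.878/0.118 = 219.31 kg/h and vapour = 234.69 kg/h.
The evaporator receives (1−α)·454 of feed at 0.943 water and removes 0.763 of that water:
0.763×0.943×(1−α)×454 = 234.69
(1−α) = 234.69/326.66 = 0.7185;  α = 0.2815.
Bypass flow = 0.2815×454 = 127.81 kg/h.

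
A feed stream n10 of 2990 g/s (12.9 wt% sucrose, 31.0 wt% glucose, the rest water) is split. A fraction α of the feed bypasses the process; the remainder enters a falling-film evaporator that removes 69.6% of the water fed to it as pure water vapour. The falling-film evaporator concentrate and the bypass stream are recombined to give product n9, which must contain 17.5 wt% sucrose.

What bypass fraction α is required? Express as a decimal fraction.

0.327

All 2990×0.129 = 385.71 g/s of sucrose reaches n9, so n9 = 385.71/0.175 = 2204.1 g/s and vapour = 785.94 g/s.
The evaporator receives (1−α)·2990 of feed at 0.561 water and removes 0.696 of that water:
0.696×0.561×(1−α)×2990 = 785.94
(1−α) = 785.94/1167.5 = 0.6732;  α = 0.3268.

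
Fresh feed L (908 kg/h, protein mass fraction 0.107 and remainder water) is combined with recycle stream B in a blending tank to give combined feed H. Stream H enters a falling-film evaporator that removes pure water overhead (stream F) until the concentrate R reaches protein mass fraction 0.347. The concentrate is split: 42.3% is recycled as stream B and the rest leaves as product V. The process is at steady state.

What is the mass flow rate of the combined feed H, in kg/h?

1113 kg/h

Overall protein balance (none leaves overhead): protein in fresh feed = protein in product, i.e. 908×0.107 = (1−0.423)·R·0.347.
R = 97.156/(0.347×0.577) = 485.25 kg/h.
Recycle B = 0.423×485.25 = 205.26 kg/h.
Combined feed H = 908 + 205.26 = 1113.3 kg/h.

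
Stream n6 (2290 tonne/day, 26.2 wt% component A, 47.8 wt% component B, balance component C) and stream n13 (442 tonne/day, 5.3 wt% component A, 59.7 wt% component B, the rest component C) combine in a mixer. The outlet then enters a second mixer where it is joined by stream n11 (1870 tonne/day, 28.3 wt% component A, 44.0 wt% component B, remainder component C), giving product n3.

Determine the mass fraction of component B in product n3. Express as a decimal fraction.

0.474

Overall, product flow = 4602 tonne/day.
component B in = 2290×0.478 + 442×0.597 + 1870×0.440 = 2181.3 tonne/day.
component B fraction in n3 = 0.474.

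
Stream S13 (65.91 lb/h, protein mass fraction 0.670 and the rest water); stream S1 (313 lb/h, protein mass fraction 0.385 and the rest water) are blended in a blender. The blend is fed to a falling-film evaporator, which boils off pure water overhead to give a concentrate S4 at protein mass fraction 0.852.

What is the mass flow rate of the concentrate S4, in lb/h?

193.3 lb/h

protein entering = 65.91×0.670 + 313×0.385 = 164.66 lb/h.
All protein reports to S4, so S4 = 164.66/0.852 = 193.27 lb/h.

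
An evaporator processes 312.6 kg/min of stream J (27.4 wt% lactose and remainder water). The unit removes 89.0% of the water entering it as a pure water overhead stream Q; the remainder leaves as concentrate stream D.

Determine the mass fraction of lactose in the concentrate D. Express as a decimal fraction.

lactose is not removed: 312.6×0.274 = 85.652 kg/min of lactose enters D.
water entering = 312.6×0.726 = 226.95 kg/min; overhead removed = 0.890×226.95 = 201.98 kg/min.
Concentrate = 312.6 − 201.98 = 110.62 kg/min.
Mass fraction = 85.652/110.62 = 0.774.

0.774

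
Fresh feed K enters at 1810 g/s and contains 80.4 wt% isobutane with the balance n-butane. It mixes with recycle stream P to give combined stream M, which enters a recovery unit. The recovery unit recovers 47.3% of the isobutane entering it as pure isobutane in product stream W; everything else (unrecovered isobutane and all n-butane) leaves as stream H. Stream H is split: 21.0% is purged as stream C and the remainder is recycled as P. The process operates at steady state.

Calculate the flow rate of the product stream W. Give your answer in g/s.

1179 g/s

isobutane in M: m_A = 1810×0.804 + (1−0.210)·(1−0.473)·m_A, so m_A = 1455.2/0.5837 = 2493.3 g/s.
Product W = 0.473×2493.3 = 1179.3 g/s.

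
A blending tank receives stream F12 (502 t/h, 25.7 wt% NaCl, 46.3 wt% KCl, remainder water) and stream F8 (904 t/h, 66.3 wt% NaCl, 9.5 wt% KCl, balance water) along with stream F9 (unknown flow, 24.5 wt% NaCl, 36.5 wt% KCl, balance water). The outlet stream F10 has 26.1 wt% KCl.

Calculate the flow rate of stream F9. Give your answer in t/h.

Let F9 be the unknown flow. Total out = 1406 + F9.
KCl balance: 318.31 + 0.365·F9 = 0.261·(1406 + F9)
(0.365 − 0.261)·F9 = 0.261×1406 − 318.31 = 48.66
F9 = 48.66 / 0.104 = 467.88 t/h

467.9 t/h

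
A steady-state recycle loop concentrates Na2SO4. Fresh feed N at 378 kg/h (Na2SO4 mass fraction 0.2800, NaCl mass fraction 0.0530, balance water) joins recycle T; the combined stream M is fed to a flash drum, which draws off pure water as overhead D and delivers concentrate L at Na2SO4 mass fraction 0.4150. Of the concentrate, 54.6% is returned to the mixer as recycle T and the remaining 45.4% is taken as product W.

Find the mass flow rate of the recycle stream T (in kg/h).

306.7 kg/h

Overall Na2SO4 balance (none leaves overhead): Na2SO4 in fresh feed = Na2SO4 in product, i.e. 378×0.280 = (1−0.546)·L·0.415.
L = 105.84/(0.415×0.454) = 561.75 kg/h.
Recycle T = 0.546×561.75 = 306.72 kg/h.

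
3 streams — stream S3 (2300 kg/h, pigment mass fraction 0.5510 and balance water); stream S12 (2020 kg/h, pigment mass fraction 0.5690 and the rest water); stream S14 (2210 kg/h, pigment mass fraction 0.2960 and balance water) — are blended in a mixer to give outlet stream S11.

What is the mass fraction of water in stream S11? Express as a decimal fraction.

0.5297

Total flow out = 2300 + 2020 + 2210 = 6530 kg/h.
water in = 2300×0.449 + 2020×0.431 + 2210×0.704 = 3459.2 kg/h.
water mass fraction in S11 = 3459.2/6530 = 0.5297.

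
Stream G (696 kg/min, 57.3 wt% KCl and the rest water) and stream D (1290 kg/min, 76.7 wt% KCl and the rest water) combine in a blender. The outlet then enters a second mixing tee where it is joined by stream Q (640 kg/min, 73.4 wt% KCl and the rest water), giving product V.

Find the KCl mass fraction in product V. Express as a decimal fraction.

Overall, product flow = 2626 kg/min.
KCl in = 696×0.573 + 1290×0.767 + 640×0.734 = 1858 kg/min.
KCl fraction in V = 0.708.

0.708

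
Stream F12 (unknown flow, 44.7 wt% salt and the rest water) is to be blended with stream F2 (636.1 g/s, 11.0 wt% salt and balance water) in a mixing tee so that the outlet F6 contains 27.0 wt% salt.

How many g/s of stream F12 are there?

Let F12 be the unknown flow. Total out = 636.1 + F12.
salt balance: 69.971 + 0.447·F12 = 0.270·(636.1 + F12)
(0.447 − 0.270)·F12 = 0.270×636.1 − 69.971 = 101.78
F12 = 101.78 / 0.177 = 575.01 g/s

575 g/s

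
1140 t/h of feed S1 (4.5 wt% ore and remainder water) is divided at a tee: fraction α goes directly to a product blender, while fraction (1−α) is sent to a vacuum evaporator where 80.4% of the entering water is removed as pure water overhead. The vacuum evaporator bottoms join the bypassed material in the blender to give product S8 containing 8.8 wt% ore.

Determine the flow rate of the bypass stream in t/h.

All 1140×0.045 = 51.3 t/h of ore reaches S8, so S8 = 51.3/0.088 = 582.95 t/h and vapour = 557.05 t/h.
The evaporator receives (1−α)·1140 of feed at 0.955 water and removes 0.804 of that water:
0.804×0.955×(1−α)×1140 = 557.05
(1−α) = 557.05/875.31 = 0.6364;  α = 0.3636.
Bypass flow = 0.3636×1140 = 414.51 t/h.

414.5 t/h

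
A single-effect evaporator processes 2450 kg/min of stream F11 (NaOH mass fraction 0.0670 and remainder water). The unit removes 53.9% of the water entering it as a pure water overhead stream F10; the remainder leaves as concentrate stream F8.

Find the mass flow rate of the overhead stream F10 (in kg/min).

1232 kg/min

water entering = 2450×0.933 = 2285.8 kg/min; overhead removed = 0.539×2285.8 = 1232.1 kg/min.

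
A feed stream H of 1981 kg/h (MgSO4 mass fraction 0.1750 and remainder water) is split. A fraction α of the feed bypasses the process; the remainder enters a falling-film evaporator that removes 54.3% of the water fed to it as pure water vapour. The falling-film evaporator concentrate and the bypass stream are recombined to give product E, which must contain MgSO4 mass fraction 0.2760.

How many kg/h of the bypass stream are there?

All 1981×0.175 = 346.67 kg/h of MgSO4 reaches E, so E = 346.67/0.276 = 1256.1 kg/h and vapour = 724.93 kg/h.
The evaporator receives (1−α)·1981 of feed at 0.825 water and removes 0.543 of that water:
0.543×0.825×(1−α)×1981 = 724.93
(1−α) = 724.93/887.44 = 0.8169;  α = 0.1831.
Bypass flow = 0.1831×1981 = 362.76 kg/h.

362.8 kg/h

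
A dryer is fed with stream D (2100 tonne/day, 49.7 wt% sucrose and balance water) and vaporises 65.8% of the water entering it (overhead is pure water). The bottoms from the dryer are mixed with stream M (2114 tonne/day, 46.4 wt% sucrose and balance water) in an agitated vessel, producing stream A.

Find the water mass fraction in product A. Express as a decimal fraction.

0.425

Vapour removed = 0.658×0.503×2100 = 695.05 tonne/day; concentrate = 1405 tonne/day.
water reaching the mixer = 361.25 (from concentrate) + 2114×0.536 = 1494.4 tonne/day.
Product flow = 1405 + 2114 = 3519 tonne/day; water fraction = 0.425.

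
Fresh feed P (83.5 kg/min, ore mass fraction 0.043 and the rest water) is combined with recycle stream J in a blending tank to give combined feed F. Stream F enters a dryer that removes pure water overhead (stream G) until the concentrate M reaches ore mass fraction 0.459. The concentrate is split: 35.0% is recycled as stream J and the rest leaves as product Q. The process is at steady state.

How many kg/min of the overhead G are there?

75.68 kg/min

Overall ore balance (none leaves overhead): ore in fresh feed = ore in product, i.e. 83.5×0.043 = (1−0.350)·M·0.459.
M = 3.5905/(0.459×0.650) = 12.035 kg/min.
Recycle J = 0.350×12.035 = 4.2121 kg/min.
Combined feed F = 83.5 + 4.2121 = 87.712 kg/min.
Overhead G = F − M = 87.712 − 12.035 = 75.678 kg/min.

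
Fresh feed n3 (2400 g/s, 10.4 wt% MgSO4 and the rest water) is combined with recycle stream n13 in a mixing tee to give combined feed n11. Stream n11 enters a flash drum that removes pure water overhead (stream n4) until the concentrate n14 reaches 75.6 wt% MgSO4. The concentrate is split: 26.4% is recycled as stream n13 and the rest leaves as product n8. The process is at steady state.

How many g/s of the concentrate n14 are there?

Overall MgSO4 balance (none leaves overhead): MgSO4 in fresh feed = MgSO4 in product, i.e. 2400×0.104 = (1−0.264)·n14·0.756.
n14 = 249.6/(0.756×0.736) = 448.59 g/s.

448.6 g/s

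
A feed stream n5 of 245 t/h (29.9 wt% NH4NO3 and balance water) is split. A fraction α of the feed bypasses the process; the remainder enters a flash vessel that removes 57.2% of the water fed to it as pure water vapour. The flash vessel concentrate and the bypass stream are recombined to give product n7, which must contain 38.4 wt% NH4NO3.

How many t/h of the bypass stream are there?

All 245×0.299 = 73.255 t/h of NH4NO3 reaches n7, so n7 = 73.255/0.384 = 190.77 t/h and vapour = 54.232 t/h.
The evaporator receives (1−α)·245 of feed at 0.701 water and removes 0.572 of that water:
0.572×0.701×(1−α)×245 = 54.232
(1−α) = 54.232/98.238 = 0.5520;  α = 0.4480.
Bypass flow = 0.4480×245 = 109.75 t/h.

109.7 t/h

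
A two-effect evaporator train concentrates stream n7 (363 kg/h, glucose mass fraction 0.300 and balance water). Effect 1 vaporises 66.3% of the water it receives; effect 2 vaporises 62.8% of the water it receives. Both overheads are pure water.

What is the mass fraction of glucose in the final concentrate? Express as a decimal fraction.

water in feed = 363×0.700 = 254.1 kg/h.
After stage 1: water left = (1−0.663)×254.1 = 85.632; stream total = 194.53 kg/h.
After stage 2: water left = (1−0.628)×85.632 = 31.855; final concentrate = 140.75 kg/h.
glucose fraction = 108.9/140.75 = 0.774.

0.774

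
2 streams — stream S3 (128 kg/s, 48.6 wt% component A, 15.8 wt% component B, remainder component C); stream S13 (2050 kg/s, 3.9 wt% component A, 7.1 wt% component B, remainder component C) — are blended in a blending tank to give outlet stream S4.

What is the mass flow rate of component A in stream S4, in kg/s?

142.2 kg/s

component A out = component A in = 128×0.486 + 2050×0.039 = 142.16 kg/s.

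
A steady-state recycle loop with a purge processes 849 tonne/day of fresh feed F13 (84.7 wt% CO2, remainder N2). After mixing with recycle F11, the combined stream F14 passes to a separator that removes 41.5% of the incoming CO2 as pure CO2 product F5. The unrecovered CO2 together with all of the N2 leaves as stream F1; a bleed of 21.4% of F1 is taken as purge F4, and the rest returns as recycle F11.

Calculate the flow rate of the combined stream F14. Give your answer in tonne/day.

1938 tonne/day

N2 enters only via F13 and leaves only via the purge: 849×0.153 = 0.214×(N2 in F1), and the separator passes all N2, so N2 in F14 = N2 in F1 = 607 tonne/day.
CO2 in F14: m_A = 849×0.847 + (1−0.214)·(1−0.415)·m_A, so m_A = 719.1/0.5402 = 1331.2 tonne/day.
F14 = 1331.2 + 607 = 1938.2 tonne/day.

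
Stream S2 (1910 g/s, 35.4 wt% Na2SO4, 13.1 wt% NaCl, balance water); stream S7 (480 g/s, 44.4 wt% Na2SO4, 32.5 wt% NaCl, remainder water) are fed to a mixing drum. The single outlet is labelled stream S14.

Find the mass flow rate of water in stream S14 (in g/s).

1095 g/s

water out = water in = 1910×0.515 + 480×0.231 = 1094.5 g/s.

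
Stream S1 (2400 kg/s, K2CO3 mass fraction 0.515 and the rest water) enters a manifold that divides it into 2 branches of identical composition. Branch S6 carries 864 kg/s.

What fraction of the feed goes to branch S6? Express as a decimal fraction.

0.360

Fraction to S6 = 864/2400 = 0.3600.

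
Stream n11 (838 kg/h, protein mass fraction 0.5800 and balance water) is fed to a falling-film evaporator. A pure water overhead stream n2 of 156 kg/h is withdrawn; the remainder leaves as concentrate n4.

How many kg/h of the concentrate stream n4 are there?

682 kg/h

Concentrate = 838 − 156 = 682 kg/h.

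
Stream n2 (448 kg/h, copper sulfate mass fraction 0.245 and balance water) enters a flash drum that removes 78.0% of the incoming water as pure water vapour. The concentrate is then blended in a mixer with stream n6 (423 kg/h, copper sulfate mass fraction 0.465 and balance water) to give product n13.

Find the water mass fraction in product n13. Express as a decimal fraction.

Vapour removed = 0.780×0.755×448 = 263.83 kg/h; concentrate = 184.17 kg/h.
water reaching the mixer = 74.413 (from concentrate) + 423×0.535 = 300.72 kg/h.
Product flow = 184.17 + 423 = 607.17 kg/h; water fraction = 0.495.

0.495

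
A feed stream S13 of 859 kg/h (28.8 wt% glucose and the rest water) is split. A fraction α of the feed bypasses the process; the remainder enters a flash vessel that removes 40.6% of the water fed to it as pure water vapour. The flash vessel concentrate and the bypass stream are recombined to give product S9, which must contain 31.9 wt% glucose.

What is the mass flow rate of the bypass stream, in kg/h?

All 859×0.288 = 247.39 kg/h of glucose reaches S9, so S9 = 247.39/0.319 = 775.52 kg/h and vapour = 83.476 kg/h.
The evaporator receives (1−α)·859 of feed at 0.712 water and removes 0.406 of that water:
0.406×0.712×(1−α)×859 = 83.476
(1−α) = 83.476/248.31 = 0.3362;  α = 0.6638.
Bypass flow = 0.6638×859 = 570.23 kg/h.

570.2 kg/h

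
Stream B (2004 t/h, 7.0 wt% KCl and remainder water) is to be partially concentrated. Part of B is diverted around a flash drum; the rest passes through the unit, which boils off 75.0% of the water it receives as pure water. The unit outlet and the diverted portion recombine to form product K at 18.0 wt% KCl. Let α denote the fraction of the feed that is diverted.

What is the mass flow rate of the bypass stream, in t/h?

All 2004×0.070 = 140.28 t/h of KCl reaches K, so K = 140.28/0.180 = 779.33 t/h and vapour = 1224.7 t/h.
The evaporator receives (1−α)·2004 of feed at 0.930 water and removes 0.750 of that water:
0.750×0.930×(1−α)×2004 = 1224.7
(1−α) = 1224.7/1397.8 = 0.8761;  α = 0.1239.
Bypass flow = 0.1239×2004 = 248.21 t/h.

248.2 t/h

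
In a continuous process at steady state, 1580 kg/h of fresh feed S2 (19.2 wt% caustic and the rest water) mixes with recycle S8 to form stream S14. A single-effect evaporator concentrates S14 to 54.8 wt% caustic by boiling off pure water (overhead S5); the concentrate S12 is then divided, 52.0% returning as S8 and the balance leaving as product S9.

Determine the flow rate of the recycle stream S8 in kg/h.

599.7 kg/h

Overall caustic balance (none leaves overhead): caustic in fresh feed = caustic in product, i.e. 1580×0.192 = (1−0.520)·S12·0.548.
S12 = 303.36/(0.548×0.480) = 1153.3 kg/h.
Recycle S8 = 0.520×1153.3 = 599.71 kg/h.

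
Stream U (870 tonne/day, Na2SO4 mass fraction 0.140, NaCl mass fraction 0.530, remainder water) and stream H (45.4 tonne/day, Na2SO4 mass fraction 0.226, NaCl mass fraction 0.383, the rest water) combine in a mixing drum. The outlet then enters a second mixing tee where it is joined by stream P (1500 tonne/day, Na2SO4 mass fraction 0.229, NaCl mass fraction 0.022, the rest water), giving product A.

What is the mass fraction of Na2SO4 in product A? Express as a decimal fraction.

Overall, product flow = 2415.4 tonne/day.
Na2SO4 in = 870×0.140 + 45.4×0.226 + 1500×0.229 = 475.56 tonne/day.
Na2SO4 fraction in A = 0.197.

0.197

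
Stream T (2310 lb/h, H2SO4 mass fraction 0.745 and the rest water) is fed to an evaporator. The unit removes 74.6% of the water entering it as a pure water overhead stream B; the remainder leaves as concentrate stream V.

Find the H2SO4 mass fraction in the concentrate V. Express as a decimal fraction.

H2SO4 is not removed: 2310×0.745 = 1721 lb/h of H2SO4 enters V.
water entering = 2310×0.255 = 589.05 lb/h; overhead removed = 0.746×589.05 = 439.43 lb/h.
Concentrate = 2310 − 439.43 = 1870.6 lb/h.
Mass fraction = 1721/1870.6 = 0.920.

0.920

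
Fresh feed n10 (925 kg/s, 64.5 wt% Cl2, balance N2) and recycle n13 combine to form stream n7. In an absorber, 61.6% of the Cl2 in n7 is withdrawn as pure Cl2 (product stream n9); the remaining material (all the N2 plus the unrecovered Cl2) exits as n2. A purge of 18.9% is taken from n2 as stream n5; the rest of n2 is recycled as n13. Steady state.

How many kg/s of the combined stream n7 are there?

2604 kg/s

N2 enters only via n10 and leaves only via the purge: 925×0.355 = 0.189×(N2 in n2), and the absorber passes all N2, so N2 in n7 = N2 in n2 = 1737.4 kg/s.
Cl2 in n7: m_A = 925×0.645 + (1−0.189)·(1−0.616)·m_A, so m_A = 596.62/0.6886 = 866.46 kg/s.
n7 = 866.46 + 1737.4 = 2603.9 kg/s.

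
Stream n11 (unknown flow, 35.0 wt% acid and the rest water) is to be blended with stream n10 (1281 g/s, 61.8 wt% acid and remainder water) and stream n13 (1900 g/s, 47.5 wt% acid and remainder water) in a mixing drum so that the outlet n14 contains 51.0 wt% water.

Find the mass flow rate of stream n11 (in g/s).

967.6 g/s

Let n11 be the unknown flow. Total out = 3181 + n11.
water balance: 1486.8 + 0.650·n11 = 0.510·(3181 + n11)
(0.650 − 0.510)·n11 = 0.510×3181 − 1486.8 = 135.47
n11 = 135.47 / 0.140 = 967.63 g/s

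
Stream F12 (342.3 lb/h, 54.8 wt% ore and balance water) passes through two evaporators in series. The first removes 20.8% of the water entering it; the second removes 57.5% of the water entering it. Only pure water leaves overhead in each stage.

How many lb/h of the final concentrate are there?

water in feed = 342.3×0.452 = 154.72 lb/h.
After stage 1: water left = (1−0.208)×154.72 = 122.54; stream total = 310.12 lb/h.
After stage 2: water left = (1−0.575)×122.54 = 52.079; final concentrate = 239.66 lb/h.

239.7 lb/h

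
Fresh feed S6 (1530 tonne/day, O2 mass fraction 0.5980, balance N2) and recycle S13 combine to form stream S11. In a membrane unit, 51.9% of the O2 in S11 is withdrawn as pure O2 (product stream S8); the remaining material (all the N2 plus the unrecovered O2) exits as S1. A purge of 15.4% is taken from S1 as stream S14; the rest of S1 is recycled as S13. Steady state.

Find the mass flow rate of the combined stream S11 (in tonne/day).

5537 tonne/day

N2 enters only via S6 and leaves only via the purge: 1530×0.402 = 0.154×(N2 in S1), and the membrane unit passes all N2, so N2 in S11 = N2 in S1 = 3993.9 tonne/day.
O2 in S11: m_A = 1530×0.598 + (1−0.154)·(1−0.519)·m_A, so m_A = 914.94/0.5931 = 1542.7 tonne/day.
S11 = 1542.7 + 3993.9 = 5536.6 tonne/day.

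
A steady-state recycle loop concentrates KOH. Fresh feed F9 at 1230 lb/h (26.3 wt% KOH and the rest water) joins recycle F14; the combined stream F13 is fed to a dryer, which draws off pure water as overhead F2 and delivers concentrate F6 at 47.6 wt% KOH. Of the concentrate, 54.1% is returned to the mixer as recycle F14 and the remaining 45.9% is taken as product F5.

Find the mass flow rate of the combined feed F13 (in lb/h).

Overall KOH balance (none leaves overhead): KOH in fresh feed = KOH in product, i.e. 1230×0.263 = (1−0.541)·F6·0.476.
F6 = 323.49/(0.476×0.459) = 1480.6 lb/h.
Recycle F14 = 0.541×1480.6 = 801.01 lb/h.
Combined feed F13 = 1230 + 801.01 = 2031 lb/h.

2031 lb/h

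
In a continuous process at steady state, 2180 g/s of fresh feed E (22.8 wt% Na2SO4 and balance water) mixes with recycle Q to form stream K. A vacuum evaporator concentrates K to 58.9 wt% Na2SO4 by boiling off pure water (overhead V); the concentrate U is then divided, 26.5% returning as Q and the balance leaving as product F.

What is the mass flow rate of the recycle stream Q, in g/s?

Overall Na2SO4 balance (none leaves overhead): Na2SO4 in fresh feed = Na2SO4 in product, i.e. 2180×0.228 = (1−0.265)·U·0.589.
U = 497.04/(0.589×0.735) = 1148.1 g/s.
Recycle Q = 0.265×1148.1 = 304.25 g/s.

304.3 g/s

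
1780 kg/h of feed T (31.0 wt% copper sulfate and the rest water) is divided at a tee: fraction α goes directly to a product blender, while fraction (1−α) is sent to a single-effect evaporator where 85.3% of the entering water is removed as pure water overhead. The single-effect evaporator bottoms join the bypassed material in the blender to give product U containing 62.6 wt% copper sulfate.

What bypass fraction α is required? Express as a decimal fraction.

All 1780×0.310 = 551.8 kg/h of copper sulfate reaches U, so U = 551.8/0.626 = 881.47 kg/h and vapour = 898.53 kg/h.
The evaporator receives (1−α)·1780 of feed at 0.690 water and removes 0.853 of that water:
0.853×0.690×(1−α)×1780 = 898.53
(1−α) = 898.53/1047.7 = 0.8577;  α = 0.1423.

0.142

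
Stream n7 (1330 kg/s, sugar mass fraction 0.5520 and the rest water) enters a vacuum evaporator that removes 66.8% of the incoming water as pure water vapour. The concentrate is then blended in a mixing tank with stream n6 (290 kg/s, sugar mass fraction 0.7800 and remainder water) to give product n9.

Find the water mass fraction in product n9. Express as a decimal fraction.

Vapour removed = 0.668×0.448×1330 = 398.02 kg/s; concentrate = 931.98 kg/s.
water reaching the mixer = 197.82 (from concentrate) + 290×0.220 = 261.62 kg/s.
Product flow = 931.98 + 290 = 1222 kg/s; water fraction = 0.2141.

0.2141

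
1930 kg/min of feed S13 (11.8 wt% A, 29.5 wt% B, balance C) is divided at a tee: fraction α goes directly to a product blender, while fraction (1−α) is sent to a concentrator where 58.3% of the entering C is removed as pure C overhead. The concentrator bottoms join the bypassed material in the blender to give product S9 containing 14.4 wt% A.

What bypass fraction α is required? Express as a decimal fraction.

All 1930×0.118 = 227.74 kg/min of A reaches S9, so S9 = 227.74/0.144 = 1581.5 kg/min and vapour = 348.47 kg/min.
The evaporator receives (1−α)·1930 of feed at 0.587 C and removes 0.583 of that C:
0.583×0.587×(1−α)×1930 = 348.47
(1−α) = 348.47/660.49 = 0.5276;  α = 0.4724.

0.472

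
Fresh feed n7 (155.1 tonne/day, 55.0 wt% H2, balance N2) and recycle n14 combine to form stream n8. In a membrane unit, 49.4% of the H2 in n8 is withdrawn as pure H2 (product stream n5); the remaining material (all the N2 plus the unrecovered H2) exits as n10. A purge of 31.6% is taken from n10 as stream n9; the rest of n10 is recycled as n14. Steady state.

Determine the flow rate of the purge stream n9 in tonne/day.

90.65 tonne/day

N2 enters only via n7 and leaves only via the purge: 155.1×0.450 = 0.316×(N2 in n10), and the membrane unit passes all N2, so N2 in n8 = N2 in n10 = 220.87 tonne/day.
H2 in n8: m_A = 155.1×0.550 + (1−0.316)·(1−0.494)·m_A, so m_A = 85.305/0.6539 = 130.46 tonne/day.
n10 = (1−0.494)×130.46 + 220.87 = 286.88 tonne/day.
Purge n9 = 0.316×286.88 = 90.654 tonne/day.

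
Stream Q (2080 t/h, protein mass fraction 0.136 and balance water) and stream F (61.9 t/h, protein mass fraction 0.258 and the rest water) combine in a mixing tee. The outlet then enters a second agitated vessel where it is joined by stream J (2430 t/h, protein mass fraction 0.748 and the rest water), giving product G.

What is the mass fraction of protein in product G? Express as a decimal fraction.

0.463

Overall, product flow = 4571.9 t/h.
protein in = 2080×0.136 + 61.9×0.258 + 2430×0.748 = 2116.5 t/h.
protein fraction in G = 0.463.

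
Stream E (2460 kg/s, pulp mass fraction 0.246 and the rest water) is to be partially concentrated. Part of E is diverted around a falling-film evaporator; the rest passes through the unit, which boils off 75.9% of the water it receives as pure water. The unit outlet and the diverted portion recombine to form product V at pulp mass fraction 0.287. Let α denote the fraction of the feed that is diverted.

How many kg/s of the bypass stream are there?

1846 kg/s

All 2460×0.246 = 605.16 kg/s of pulp reaches V, so V = 605.16/0.287 = 2108.6 kg/s and vapour = 351.43 kg/s.
The evaporator receives (1−α)·2460 of feed at 0.754 water and removes 0.759 of that water:
0.759×0.754×(1−α)×2460 = 351.43
(1−α) = 351.43/1407.8 = 0.2496;  α = 0.7504.
Bypass flow = 0.7504×2460 = 1845.9 kg/s.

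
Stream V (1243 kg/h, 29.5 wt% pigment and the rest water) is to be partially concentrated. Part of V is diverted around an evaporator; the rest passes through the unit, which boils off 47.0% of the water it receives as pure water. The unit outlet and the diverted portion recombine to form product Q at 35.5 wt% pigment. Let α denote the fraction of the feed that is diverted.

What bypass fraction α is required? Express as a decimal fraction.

0.490

All 1243×0.295 = 366.69 kg/h of pigment reaches Q, so Q = 366.69/0.355 = 1032.9 kg/h and vapour = 210.08 kg/h.
The evaporator receives (1−α)·1243 of feed at 0.705 water and removes 0.470 of that water:
0.470×0.705×(1−α)×1243 = 210.08
(1−α) = 210.08/411.87 = 0.5101;  α = 0.4899.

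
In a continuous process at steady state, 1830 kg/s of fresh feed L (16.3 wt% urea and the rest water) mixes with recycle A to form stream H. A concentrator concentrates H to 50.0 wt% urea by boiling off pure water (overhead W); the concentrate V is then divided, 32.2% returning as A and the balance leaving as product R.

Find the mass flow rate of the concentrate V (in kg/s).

Overall urea balance (none leaves overhead): urea in fresh feed = urea in product, i.e. 1830×0.163 = (1−0.322)·V·0.500.
V = 298.29/(0.500×0.678) = 879.91 kg/s.

879.9 kg/s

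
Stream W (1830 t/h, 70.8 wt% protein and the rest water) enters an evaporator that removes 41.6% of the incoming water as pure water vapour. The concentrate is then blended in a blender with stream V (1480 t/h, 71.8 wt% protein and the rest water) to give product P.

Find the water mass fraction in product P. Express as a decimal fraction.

0.236

Vapour removed = 0.416×0.292×1830 = 222.29 t/h; concentrate = 1607.7 t/h.
water reaching the mixer = 312.07 (from concentrate) + 1480×0.282 = 729.43 t/h.
Product flow = 1607.7 + 1480 = 3087.7 t/h; water fraction = 0.236.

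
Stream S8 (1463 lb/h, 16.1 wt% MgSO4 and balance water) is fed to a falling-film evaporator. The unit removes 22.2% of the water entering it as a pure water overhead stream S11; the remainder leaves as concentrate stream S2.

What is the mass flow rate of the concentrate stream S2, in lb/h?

water entering = 1463×0.839 = 1227.5 lb/h; overhead removed = 0.222×1227.5 = 272.5 lb/h.
Concentrate = 1463 − 272.5 = 1190.5 lb/h.

1191 lb/h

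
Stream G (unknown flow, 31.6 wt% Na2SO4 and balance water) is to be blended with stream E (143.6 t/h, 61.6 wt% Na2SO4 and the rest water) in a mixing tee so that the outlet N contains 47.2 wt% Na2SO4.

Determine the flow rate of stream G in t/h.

Let G be the unknown flow. Total out = 143.6 + G.
Na2SO4 balance: 88.458 + 0.316·G = 0.472·(143.6 + G)
(0.316 − 0.472)·G = 0.472×143.6 − 88.458 = -20.678
G = -20.678 / -0.156 = 132.55 t/h

132.6 t/h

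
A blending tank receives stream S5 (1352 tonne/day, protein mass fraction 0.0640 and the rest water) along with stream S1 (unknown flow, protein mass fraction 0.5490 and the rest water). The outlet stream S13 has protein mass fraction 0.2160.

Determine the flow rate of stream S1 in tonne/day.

617.1 tonne/day

Let S1 be the unknown flow. Total out = 1352 + S1.
protein balance: 86.528 + 0.549·S1 = 0.216·(1352 + S1)
(0.549 − 0.216)·S1 = 0.216×1352 − 86.528 = 205.5
S1 = 205.5 / 0.333 = 617.13 tonne/day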